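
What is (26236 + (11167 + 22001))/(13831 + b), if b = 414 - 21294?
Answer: -59404/7049 ≈ -8.4273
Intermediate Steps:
b = -20880
(26236 + (11167 + 22001))/(13831 + b) = (26236 + (11167 + 22001))/(13831 - 20880) = (26236 + 33168)/(-7049) = 59404*(-1/7049) = -59404/7049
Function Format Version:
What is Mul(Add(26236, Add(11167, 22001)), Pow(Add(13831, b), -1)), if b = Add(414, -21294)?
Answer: Rational(-59404, 7049) ≈ -8.4273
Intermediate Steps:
b = -20880
Mul(Add(26236, Add(11167, 22001)), Pow(Add(13831, b), -1)) = Mul(Add(26236, Add(11167, 22001)), Pow(Add(13831, -20880), -1)) = Mul(Add(26236, 33168), Pow(-7049, -1)) = Mul(59404, Rational(-1, 7049)) = Rational(-59404, 7049)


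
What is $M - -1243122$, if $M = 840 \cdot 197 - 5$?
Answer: $1408597$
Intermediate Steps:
$M = 165475$ ($M = 165480 - 5 = 165475$)
$M - -1243122 = 165475 - -1243122 = 165475 + 1243122 = 1408597$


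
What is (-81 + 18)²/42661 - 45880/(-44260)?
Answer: 106647731/94408793 ≈ 1.1296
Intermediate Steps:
(-81 + 18)²/42661 - 45880/(-44260) = (-63)²*(1/42661) - 45880*(-1/44260) = 3969*(1/42661) + 2294/2213 = 3969/42661 + 2294/2213 = 106647731/94408793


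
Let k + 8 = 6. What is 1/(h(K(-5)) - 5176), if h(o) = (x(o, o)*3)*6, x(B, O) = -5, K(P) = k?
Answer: -1/5266 ≈ -0.00018990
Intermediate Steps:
k = -2 (k = -8 + 6 = -2)
K(P) = -2
h(o) = -90 (h(o) = -5*3*6 = -15*6 = -90)
1/(h(K(-5)) - 5176) = 1/(-90 - 5176) = 1/(-5266) = -1/5266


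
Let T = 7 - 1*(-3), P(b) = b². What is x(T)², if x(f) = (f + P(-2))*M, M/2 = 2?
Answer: 3136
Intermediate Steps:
M = 4 (M = 2*2 = 4)
T = 10 (T = 7 + 3 = 10)
x(f) = 16 + 4*f (x(f) = (f + (-2)²)*4 = (f + 4)*4 = (4 + f)*4 = 16 + 4*f)
x(T)² = (16 + 4*10)² = (16 + 40)² = 56² = 3136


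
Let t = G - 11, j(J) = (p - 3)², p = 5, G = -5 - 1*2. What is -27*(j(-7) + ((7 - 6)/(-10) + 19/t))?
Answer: -384/5 ≈ -76.800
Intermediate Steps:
G = -7 (G = -5 - 2 = -7)
j(J) = 4 (j(J) = (5 - 3)² = 2² = 4)
t = -18 (t = -7 - 11 = -18)
-27*(j(-7) + ((7 - 6)/(-10) + 19/t)) = -27*(4 + ((7 - 6)/(-10) + 19/(-18))) = -27*(4 + (1*(-⅒) + 19*(-1/18))) = -27*(4 + (-⅒ - 19/18)) = -27*(4 - 52/45) = -27*128/45 = -384/5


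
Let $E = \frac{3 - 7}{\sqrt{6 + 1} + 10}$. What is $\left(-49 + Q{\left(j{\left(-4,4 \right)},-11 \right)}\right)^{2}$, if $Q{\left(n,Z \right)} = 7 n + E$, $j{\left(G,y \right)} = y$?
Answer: $\frac{3972161}{8649} - \frac{15944 \sqrt{7}}{8649} \approx 454.39$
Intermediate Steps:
$E = - \frac{4}{10 + \sqrt{7}}$ ($E = - \frac{4}{\sqrt{7} + 10} = - \frac{4}{10 + \sqrt{7}} \approx -0.31631$)
$Q{\left(n,Z \right)} = - \frac{40}{93} + 7 n + \frac{4 \sqrt{7}}{93}$ ($Q{\left(n,Z \right)} = 7 n - \left(\frac{40}{93} - \frac{4 \sqrt{7}}{93}\right) = - \frac{40}{93} + 7 n + \frac{4 \sqrt{7}}{93}$)
$\left(-49 + Q{\left(j{\left(-4,4 \right)},-11 \right)}\right)^{2} = \left(-49 + \left(- \frac{40}{93} + 7 \cdot 4 + \frac{4 \sqrt{7}}{93}\right)\right)^{2} = \left(-49 + \left(- \frac{40}{93} + 28 + \frac{4 \sqrt{7}}{93}\right)\right)^{2} = \left(-49 + \left(\frac{2564}{93} + \frac{4 \sqrt{7}}{93}\right)\right)^{2} = \left(- \frac{1993}{93} + \frac{4 \sqrt{7}}{93}\right)^{2}$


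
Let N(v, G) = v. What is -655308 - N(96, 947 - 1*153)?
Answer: -655404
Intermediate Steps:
-655308 - N(96, 947 - 1*153) = -655308 - 1*96 = -655308 - 96 = -655404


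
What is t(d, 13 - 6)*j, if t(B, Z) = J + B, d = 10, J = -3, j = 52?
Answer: 364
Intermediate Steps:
t(B, Z) = -3 + B
t(d, 13 - 6)*j = (-3 + 10)*52 = 7*52 = 364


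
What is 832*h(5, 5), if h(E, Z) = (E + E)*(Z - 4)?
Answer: 8320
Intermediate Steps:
h(E, Z) = 2*E*(-4 + Z) (h(E, Z) = (2*E)*(-4 + Z) = 2*E*(-4 + Z))
832*h(5, 5) = 832*(2*5*(-4 + 5)) = 832*(2*5*1) = 832*10 = 8320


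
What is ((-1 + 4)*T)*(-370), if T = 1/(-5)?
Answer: 222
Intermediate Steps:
T = -⅕ ≈ -0.20000
((-1 + 4)*T)*(-370) = ((-1 + 4)*(-⅕))*(-370) = (3*(-⅕))*(-370) = -⅗*(-370) = 222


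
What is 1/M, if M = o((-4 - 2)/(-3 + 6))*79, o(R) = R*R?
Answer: 1/316 ≈ 0.0031646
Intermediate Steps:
o(R) = R**2
M = 316 (M = ((-4 - 2)/(-3 + 6))**2*79 = (-6/3)**2*79 = (-6*1/3)**2*79 = (-2)**2*79 = 4*79 = 316)
1/M = 1/316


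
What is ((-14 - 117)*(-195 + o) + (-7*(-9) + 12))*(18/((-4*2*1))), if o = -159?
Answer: -418041/4 ≈ -1.0451e+5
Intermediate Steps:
((-14 - 117)*(-195 + o) + (-7*(-9) + 12))*(18/((-4*2*1))) = ((-14 - 117)*(-195 - 159) + (-7*(-9) + 12))*(18/((-4*2*1))) = (-131*(-354) + (63 + 12))*(18/((-8*1))) = (46374 + 75)*(18/(-8)) = 46449*(18*(-⅛)) = 46449*(-9/4) = -418041/4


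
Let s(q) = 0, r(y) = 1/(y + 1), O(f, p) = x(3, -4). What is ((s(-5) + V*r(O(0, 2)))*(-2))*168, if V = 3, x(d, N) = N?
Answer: 336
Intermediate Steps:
O(f, p) = -4
r(y) = 1/(1 + y)
((s(-5) + V*r(O(0, 2)))*(-2))*168 = ((0 + 3/(1 - 4))*(-2))*168 = ((0 + 3/(-3))*(-2))*168 = ((0 + 3*(-⅓))*(-2))*168 = ((0 - 1)*(-2))*168 = -1*(-2)*168 = 2*168 = 336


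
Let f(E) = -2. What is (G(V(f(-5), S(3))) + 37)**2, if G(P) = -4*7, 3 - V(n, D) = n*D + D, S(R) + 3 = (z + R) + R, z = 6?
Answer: 81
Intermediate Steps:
S(R) = 3 + 2*R (S(R) = -3 + ((6 + R) + R) = -3 + (6 + 2*R) = 3 + 2*R)
V(n, D) = 3 - D - D*n (V(n, D) = 3 - (n*D + D) = 3 - (D*n + D) = 3 - (D + D*n) = 3 + (-D - D*n) = 3 - D - D*n)
G(P) = -28
(G(V(f(-5), S(3))) + 37)**2 = (-28 + 37)**2 = 9**2 = 81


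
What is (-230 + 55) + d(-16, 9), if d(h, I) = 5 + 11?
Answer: -159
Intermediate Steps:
d(h, I) = 16
(-230 + 55) + d(-16, 9) = (-230 + 55) + 16 = -175 + 16 = -159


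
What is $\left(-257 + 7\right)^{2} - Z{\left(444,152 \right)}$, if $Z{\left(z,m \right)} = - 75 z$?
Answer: $95800$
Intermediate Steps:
$\left(-257 + 7\right)^{2} - Z{\left(444,152 \right)} = \left(-257 + 7\right)^{2} - \left(-75\right) 444 = \left(-250\right)^{2} - -33300 = 62500 + 33300 = 95800$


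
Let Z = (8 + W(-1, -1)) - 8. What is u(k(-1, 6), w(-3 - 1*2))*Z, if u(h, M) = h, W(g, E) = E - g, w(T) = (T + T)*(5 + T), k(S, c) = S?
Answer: 0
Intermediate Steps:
w(T) = 2*T*(5 + T) (w(T) = (2*T)*(5 + T) = 2*T*(5 + T))
Z = 0 (Z = (8 + (-1 - 1*(-1))) - 8 = (8 + (-1 + 1)) - 8 = (8 + 0) - 8 = 8 - 8 = 0)
u(k(-1, 6), w(-3 - 1*2))*Z = -1*0 = 0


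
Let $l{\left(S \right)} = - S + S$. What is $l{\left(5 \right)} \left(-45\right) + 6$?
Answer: $6$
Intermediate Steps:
$l{\left(S \right)} = 0$
$l{\left(5 \right)} \left(-45\right) + 6 = 0 \left(-45\right) + 6 = 0 + 6 = 6$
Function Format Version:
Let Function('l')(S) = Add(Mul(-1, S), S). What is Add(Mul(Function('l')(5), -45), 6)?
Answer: 6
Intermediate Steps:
Function('l')(S) = 0
Add(Mul(Function('l')(5), -45), 6) = Add(Mul(0, -45), 6) = Add(0, 6) = 6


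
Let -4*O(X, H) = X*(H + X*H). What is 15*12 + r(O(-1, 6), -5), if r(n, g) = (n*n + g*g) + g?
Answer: 200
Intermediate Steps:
O(X, H) = -X*(H + H*X)/4 (O(X, H) = -X*(H + X*H)/4 = -X*(H + H*X)/4)
r(n, g) = g + g**2 + n**2 (r(n, g) = (n**2 + g**2) + g = (g**2 + n**2) + g = g + g**2 + n**2)
15*12 + r(O(-1, 6), -5) = 15*12 + (-5 + (-5)**2 + (-1/4*6*(-1)*(1 - 1))**2) = 180 + (-5 + 25 + (-1/4*6*(-1)*0)**2) = 180 + (-5 + 25 + 0**2) = 180 + (-5 + 25 + 0) = 180 + 20 = 200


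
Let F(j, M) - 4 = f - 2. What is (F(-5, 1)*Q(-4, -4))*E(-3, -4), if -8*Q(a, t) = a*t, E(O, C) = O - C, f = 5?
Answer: -14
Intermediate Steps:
Q(a, t) = -a*t/8
F(j, M) = 7 (F(j, M) = 4 + (5 - 2) = 4 + 3 = 7)
(F(-5, 1)*Q(-4, -4))*E(-3, -4) = (7*(-⅛*(-4)*(-4)))*(-3 - 1*(-4)) = (7*(-2))*(-3 + 4) = -14*1 = -14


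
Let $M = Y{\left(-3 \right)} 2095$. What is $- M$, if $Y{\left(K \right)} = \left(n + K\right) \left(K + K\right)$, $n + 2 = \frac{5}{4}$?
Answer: $- \frac{94275}{2} \approx -47138.0$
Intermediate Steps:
$n = - \frac{3}{4}$ ($n = -2 + \frac{5}{4} = - \frac{3}{4} \approx -0.75$)
$Y{\left(K \right)} = 2 K \left(- \frac{3}{4} + K\right)$ ($Y{\left(K \right)} = \left(- \frac{3}{4} + K\right) \left(K + K\right) = \left(- \frac{3}{4} + K\right) 2 K = 2 K \left(- \frac{3}{4} + K\right)$)
$M = \frac{94275}{2}$ ($M = \frac{1}{2} \left(-3\right) \left(-3 + 4 \left(-3\right)\right) 2095 = \frac{1}{2} \left(-3\right) \left(-3 - 12\right) 2095 = \frac{1}{2} \left(-3\right) \left(-15\right) 2095 = \frac{45}{2} \cdot 2095 = \frac{94275}{2} \approx 47138.0$)
$- M = \left(-1\right) \frac{94275}{2} = - \frac{94275}{2}$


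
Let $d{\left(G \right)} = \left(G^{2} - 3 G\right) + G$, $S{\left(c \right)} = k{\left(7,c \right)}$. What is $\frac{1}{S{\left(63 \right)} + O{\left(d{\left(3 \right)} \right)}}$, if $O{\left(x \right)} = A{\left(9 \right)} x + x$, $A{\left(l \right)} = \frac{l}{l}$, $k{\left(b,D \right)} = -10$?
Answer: $- \frac{1}{4} \approx -0.25$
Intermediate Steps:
$S{\left(c \right)} = -10$
$d{\left(G \right)} = G^{2} - 2 G$
$A{\left(l \right)} = 1$
$O{\left(x \right)} = 2 x$ ($O{\left(x \right)} = 1 x + x = x + x = 2 x$)
$\frac{1}{S{\left(63 \right)} + O{\left(d{\left(3 \right)} \right)}} = \frac{1}{-10 + 2 \cdot 3 \left(-2 + 3\right)} = \frac{1}{-10 + 2 \cdot 3 \cdot 1} = \frac{1}{-10 + 2 \cdot 3} = \frac{1}{-10 + 6} = \frac{1}{-4} = - \frac{1}{4}$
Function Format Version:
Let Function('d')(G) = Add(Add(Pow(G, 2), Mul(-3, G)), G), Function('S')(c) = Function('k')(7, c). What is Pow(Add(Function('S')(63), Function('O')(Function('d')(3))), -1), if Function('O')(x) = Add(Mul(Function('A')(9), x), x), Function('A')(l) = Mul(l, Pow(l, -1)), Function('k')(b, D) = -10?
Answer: Rational(-1, 4) ≈ -0.25000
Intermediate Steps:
Function('S')(c) = -10
Function('d')(G) = Add(Pow(G, 2), Mul(-2, G))
Function('A')(l) = 1
Function('O')(x) = Mul(2, x) (Function('O')(x) = Add(Mul(1, x), x) = Add(x, x) = Mul(2, x))
Pow(Add(Function('S')(63), Function('O')(Function('d')(3))), -1) = Pow(Add(-10, Mul(2, Mul(3, Add(-2, 3)))), -1) = Pow(Add(-10, Mul(2, Mul(3, 1))), -1) = Pow(Add(-10, Mul(2, 3)), -1) = Pow(Add(-10, 6), -1) = Pow(-4, -1) = Rational(-1, 4)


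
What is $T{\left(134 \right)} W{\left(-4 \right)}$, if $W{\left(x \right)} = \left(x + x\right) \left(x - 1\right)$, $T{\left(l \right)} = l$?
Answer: $5360$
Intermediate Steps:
$W{\left(x \right)} = 2 x \left(-1 + x\right)$
$T{\left(134 \right)} W{\left(-4 \right)} = 134 \cdot 2 \left(-4\right) \left(-1 - 4\right) = 134 \cdot 2 \left(-4\right) \left(-5\right) = 134 \cdot 40 = 5360$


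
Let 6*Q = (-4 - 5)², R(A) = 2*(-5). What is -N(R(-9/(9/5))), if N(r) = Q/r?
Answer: 27/20 ≈ 1.3500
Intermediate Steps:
R(A) = -10
Q = 27/2 (Q = (-4 - 5)²/6 = (⅙)*(-9)² = (⅙)*81 = 27/2 ≈ 13.500)
N(r) = 27/(2*r)
-N(R(-9/(9/5))) = -27/(2*(-10)) = -27*(-1)/(2*10) = -1*(-27/20) = 27/20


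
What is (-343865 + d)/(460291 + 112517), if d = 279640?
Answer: -64225/572808 ≈ -0.11212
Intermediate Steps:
(-343865 + d)/(460291 + 112517) = (-343865 + 279640)/(460291 + 112517) = -64225/572808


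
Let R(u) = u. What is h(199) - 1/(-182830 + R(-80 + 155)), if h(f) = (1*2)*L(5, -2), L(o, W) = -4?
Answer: -1462039/182755 ≈ -8.0000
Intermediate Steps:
h(f) = -8 (h(f) = (1*2)*(-4) = 2*(-4) = -8)
h(199) - 1/(-182830 + R(-80 + 155)) = -8 - 1/(-182830 + (-80 + 155)) = -8 - 1/(-182830 + 75) = -8 - 1/(-182755) = -8 - 1*(-1/182755) = -8 + 1/182755 = -1462039/182755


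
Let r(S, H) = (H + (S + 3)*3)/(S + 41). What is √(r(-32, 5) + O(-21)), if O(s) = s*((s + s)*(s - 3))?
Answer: I*√190594/3 ≈ 145.52*I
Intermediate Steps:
O(s) = 2*s²*(-3 + s) (O(s) = s*((2*s)*(-3 + s)) = s*(2*s*(-3 + s)) = 2*s²*(-3 + s))
r(S, H) = (9 + H + 3*S)/(41 + S) (r(S, H) = (H + (3 + S)*3)/(41 + S) = (H + (9 + 3*S))/(41 + S) = (9 + H + 3*S)/(41 + S))
√(r(-32, 5) + O(-21)) = √((9 + 5 + 3*(-32))/(41 - 32) + 2*(-21)²*(-3 - 21)) = √((9 + 5 - 96)/9 + 2*441*(-24)) = √((⅑)*(-82) - 21168) = √(-82/9 - 21168) = √(-190594/9) = I*√190594/3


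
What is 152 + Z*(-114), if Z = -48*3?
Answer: 16568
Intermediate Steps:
Z = -144
152 + Z*(-114) = 152 - 144*(-114) = 152 + 16416 = 16568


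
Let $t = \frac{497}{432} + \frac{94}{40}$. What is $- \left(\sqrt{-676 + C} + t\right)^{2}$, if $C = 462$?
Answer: $\frac{941269679}{4665600} - \frac{7561 i \sqrt{214}}{1080} \approx 201.75 - 102.41 i$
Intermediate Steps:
$t = \frac{7561}{2160}$ ($t = 497 \cdot \frac{1}{432} + 94 \cdot \frac{1}{40} = \frac{497}{432} + \frac{47}{20} = \frac{7561}{2160} \approx 3.5005$)
$- \left(\sqrt{-676 + C} + t\right)^{2} = - \left(\sqrt{-676 + 462} + \frac{7561}{2160}\right)^{2} = - \left(\sqrt{-214} + \frac{7561}{2160}\right)^{2} = - \left(i \sqrt{214} + \frac{7561}{2160}\right)^{2} = - \left(\frac{7561}{2160} + i \sqrt{214}\right)^{2}$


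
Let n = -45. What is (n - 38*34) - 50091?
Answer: -51428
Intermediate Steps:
(n - 38*34) - 50091 = (-45 - 38*34) - 50091 = (-45 - 1292) - 50091 = -1337 - 50091 = -51428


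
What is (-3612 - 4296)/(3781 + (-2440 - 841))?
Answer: -1977/125 ≈ -15.816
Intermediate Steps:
(-3612 - 4296)/(3781 + (-2440 - 841)) = -7908/(3781 - 3281) = -7908/500 = -7908*1/500 = -1977/125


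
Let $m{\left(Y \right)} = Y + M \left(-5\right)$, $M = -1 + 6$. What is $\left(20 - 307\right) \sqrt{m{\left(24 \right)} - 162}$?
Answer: $- 287 i \sqrt{163} \approx - 3664.2 i$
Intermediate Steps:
$M = 5$
$m{\left(Y \right)} = -25 + Y$ ($m{\left(Y \right)} = Y + 5 \left(-5\right) = Y - 25 = -25 + Y$)
$\left(20 - 307\right) \sqrt{m{\left(24 \right)} - 162} = \left(20 - 307\right) \sqrt{\left(-25 + 24\right) - 162} = \left(20 - 307\right) \sqrt{-1 - 162} = - 287 \sqrt{-163} = - 287 i \sqrt{163}$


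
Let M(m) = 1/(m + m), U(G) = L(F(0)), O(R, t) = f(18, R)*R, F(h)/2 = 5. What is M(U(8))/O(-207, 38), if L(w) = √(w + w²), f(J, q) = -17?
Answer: √110/774180 ≈ 1.3547e-5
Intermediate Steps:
F(h) = 10 (F(h) = 2*5 = 10)
O(R, t) = -17*R
U(G) = √110 (U(G) = √(10*(1 + 10)) = √(10*11) = √110)
M(m) = 1/(2*m)
M(U(8))/O(-207, 38) = (1/(2*(√110)))/((-17*(-207))) = ((√110/110)/2)/3519 = (√110/220)*(1/3519) = √110/774180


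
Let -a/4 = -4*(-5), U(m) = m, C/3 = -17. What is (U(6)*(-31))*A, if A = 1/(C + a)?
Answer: 186/131 ≈ 1.4198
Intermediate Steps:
C = -51 (C = 3*(-17) = -51)
a = -80 (a = -(-16)*(-5) = -4*20 = -80)
A = -1/131 (A = 1/(-51 - 80) = 1/(-131) = -1/131 ≈ -0.0076336)
(U(6)*(-31))*A = (6*(-31))*(-1/131) = -186*(-1/131) = 186/131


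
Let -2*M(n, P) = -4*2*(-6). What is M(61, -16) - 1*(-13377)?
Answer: 13353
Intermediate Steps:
M(n, P) = -24 (M(n, P) = -(-4*2)*(-6)/2 = -(-4)*(-6) = -½*48 = -24)
M(61, -16) - 1*(-13377) = -24 - 1*(-13377) = -24 + 13377 = 13353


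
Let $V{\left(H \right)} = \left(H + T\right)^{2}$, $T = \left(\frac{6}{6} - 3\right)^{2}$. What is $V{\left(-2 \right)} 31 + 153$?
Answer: $277$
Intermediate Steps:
$T = 4$ ($T = \left(6 \cdot \frac{1}{6} - 3\right)^{2} = \left(1 - 3\right)^{2} = \left(-2\right)^{2} = 4$)
$V{\left(H \right)} = \left(4 + H\right)^{2}$ ($V{\left(H \right)} = \left(H + 4\right)^{2} = \left(4 + H\right)^{2}$)
$V{\left(-2 \right)} 31 + 153 = \left(4 - 2\right)^{2} \cdot 31 + 153 = 2^{2} \cdot 31 + 153 = 4 \cdot 31 + 153 = 124 + 153 = 277$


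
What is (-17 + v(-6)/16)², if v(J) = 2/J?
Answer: 667489/2304 ≈ 289.71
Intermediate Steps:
(-17 + v(-6)/16)² = (-17 + (2/(-6))/16)² = (-17 + (2*(-⅙))*(1/16))² = (-17 - ⅓*1/16)² = (-17 - 1/48)² = (-817/48)² = 667489/2304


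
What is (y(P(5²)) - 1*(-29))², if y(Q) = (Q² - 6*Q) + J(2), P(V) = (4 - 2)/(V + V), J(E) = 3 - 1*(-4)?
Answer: 499567201/390625 ≈ 1278.9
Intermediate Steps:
J(E) = 7 (J(E) = 3 + 4 = 7)
P(V) = 1/V (P(V) = 2/((2*V)) = 2*(1/(2*V)) = 1/V)
y(Q) = 7 + Q² - 6*Q (y(Q) = (Q² - 6*Q) + 7 = 7 + Q² - 6*Q)
(y(P(5²)) - 1*(-29))² = ((7 + (1/(5²))² - 6/(5²)) - 1*(-29))² = ((7 + (1/25)² - 6/25) + 29)² = ((7 + (1/25)² - 6*1/25) + 29)² = ((7 + 1/625 - 6/25) + 29)² = (4226/625 + 29)² = (22351/625)² = 499567201/390625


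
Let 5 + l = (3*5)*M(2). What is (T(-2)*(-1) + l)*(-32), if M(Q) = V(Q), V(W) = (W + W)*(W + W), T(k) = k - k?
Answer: -7520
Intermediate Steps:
T(k) = 0
V(W) = 4*W**2 (V(W) = (2*W)*(2*W) = 4*W**2)
M(Q) = 4*Q**2
l = 235 (l = -5 + (3*5)*(4*2**2) = -5 + 15*(4*4) = -5 + 15*16 = -5 + 240 = 235)
(T(-2)*(-1) + l)*(-32) = (0*(-1) + 235)*(-32) = (0 + 235)*(-32) = 235*(-32) = -7520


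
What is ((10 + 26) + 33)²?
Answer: 4761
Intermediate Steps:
((10 + 26) + 33)² = (36 + 33)² = 69² = 4761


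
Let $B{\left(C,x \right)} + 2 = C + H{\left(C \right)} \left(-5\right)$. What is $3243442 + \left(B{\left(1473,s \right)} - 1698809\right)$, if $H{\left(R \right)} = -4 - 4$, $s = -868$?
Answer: $1546144$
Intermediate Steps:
$H{\left(R \right)} = -8$
$B{\left(C,x \right)} = 38 + C$ ($B{\left(C,x \right)} = -2 + \left(C - -40\right) = -2 + \left(C + 40\right) = -2 + \left(40 + C\right) = 38 + C$)
$3243442 + \left(B{\left(1473,s \right)} - 1698809\right) = 3243442 + \left(\left(38 + 1473\right) - 1698809\right) = 3243442 + \left(1511 - 1698809\right) = 3243442 - 1697298 = 1546144$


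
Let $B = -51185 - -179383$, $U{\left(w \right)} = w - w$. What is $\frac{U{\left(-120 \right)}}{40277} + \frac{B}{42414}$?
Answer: $\frac{64099}{21207} \approx 3.0225$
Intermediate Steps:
$U{\left(w \right)} = 0$
$B = 128198$ ($B = -51185 + 179383 = 128198$)
$\frac{U{\left(-120 \right)}}{40277} + \frac{B}{42414} = \frac{0}{40277} + \frac{128198}{42414} = 0 \cdot \frac{1}{40277} + 128198 \cdot \frac{1}{42414} = 0 + \frac{64099}{21207} = \frac{64099}{21207}$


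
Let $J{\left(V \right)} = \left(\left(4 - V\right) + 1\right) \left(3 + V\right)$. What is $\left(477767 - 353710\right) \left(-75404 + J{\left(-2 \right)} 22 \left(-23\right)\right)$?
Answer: $-9793803922$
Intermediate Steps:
$J{\left(V \right)} = \left(3 + V\right) \left(5 - V\right)$ ($J{\left(V \right)} = \left(5 - V\right) \left(3 + V\right) = \left(3 + V\right) \left(5 - V\right)$)
$\left(477767 - 353710\right) \left(-75404 + J{\left(-2 \right)} 22 \left(-23\right)\right) = \left(477767 - 353710\right) \left(-75404 + \left(15 - \left(-2\right)^{2} + 2 \left(-2\right)\right) 22 \left(-23\right)\right) = 124057 \left(-75404 + \left(15 - 4 - 4\right) 22 \left(-23\right)\right) = 124057 \left(-75404 + 7 \cdot 22 \left(-23\right)\right) = 124057 \left(-75404 + 154 \left(-23\right)\right) = 124057 \left(-75404 - 3542\right) = 124057 \left(-78946\right) = -9793803922$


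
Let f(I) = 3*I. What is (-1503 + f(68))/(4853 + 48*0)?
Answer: -1299/4853 ≈ -0.26767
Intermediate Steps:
(-1503 + f(68))/(4853 + 48*0) = (-1503 + 3*68)/(4853 + 48*0) = (-1503 + 204)/(4853 + 0) = -1299/4853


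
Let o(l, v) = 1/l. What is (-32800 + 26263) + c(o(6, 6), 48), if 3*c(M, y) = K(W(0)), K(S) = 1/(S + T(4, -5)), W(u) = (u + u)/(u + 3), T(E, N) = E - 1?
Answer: -58832/9 ≈ -6536.9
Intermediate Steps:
T(E, N) = -1 + E
W(u) = 2*u/(3 + u) (W(u) = (2*u)/(3 + u) = 2*u/(3 + u))
K(S) = 1/(3 + S) (K(S) = 1/(S + (-1 + 4)) = 1/(S + 3) = 1/(3 + S))
c(M, y) = ⅑ (c(M, y) = 1/(3*(3 + 2*0/(3 + 0))) = 1/(3*(3 + 2*0/3)) = 1/(3*(3 + 2*0*(⅓))) = 1/(3*(3 + 0)) = (⅓)/3 = (⅓)*(⅓) = ⅑)
(-32800 + 26263) + c(o(6, 6), 48) = (-32800 + 26263) + ⅑ = -6537 + ⅑ = -58832/9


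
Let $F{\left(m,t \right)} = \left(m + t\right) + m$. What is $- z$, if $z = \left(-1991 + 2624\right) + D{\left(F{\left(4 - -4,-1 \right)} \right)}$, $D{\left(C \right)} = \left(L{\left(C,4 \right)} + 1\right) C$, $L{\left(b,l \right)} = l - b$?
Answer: $-483$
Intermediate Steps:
$F{\left(m,t \right)} = t + 2 m$
$D{\left(C \right)} = C \left(5 - C\right)$ ($D{\left(C \right)} = \left(\left(4 - C\right) + 1\right) C = \left(5 - C\right) C = C \left(5 - C\right)$)
$z = 483$ ($z = \left(-1991 + 2624\right) + \left(-1 + 2 \left(4 - -4\right)\right) \left(5 - \left(-1 + 2 \left(4 - -4\right)\right)\right) = 633 + \left(-1 + 2 \left(4 + 4\right)\right) \left(5 - \left(-1 + 2 \left(4 + 4\right)\right)\right) = 633 + \left(-1 + 2 \cdot 8\right) \left(5 - \left(-1 + 2 \cdot 8\right)\right) = 633 + \left(-1 + 16\right) \left(5 - \left(-1 + 16\right)\right) = 633 + 15 \left(5 - 15\right) = 633 + 15 \left(-10\right) = 633 - 150 = 483$)
$- z = \left(-1\right) 483 = -483$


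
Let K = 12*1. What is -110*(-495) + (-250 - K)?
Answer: 54188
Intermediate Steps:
K = 12
-110*(-495) + (-250 - K) = -110*(-495) + (-250 - 1*12) = 54450 + (-250 - 12) = 54450 - 262 = 54188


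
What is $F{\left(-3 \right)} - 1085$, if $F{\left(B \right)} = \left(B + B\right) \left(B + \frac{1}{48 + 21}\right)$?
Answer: $- \frac{24543}{23} \approx -1067.1$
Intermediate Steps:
$F{\left(B \right)} = 2 B \left(\frac{1}{69} + B\right)$ ($F{\left(B \right)} = 2 B \left(B + \frac{1}{69}\right) = 2 B \left(\frac{1}{69} + B\right)$)
$F{\left(-3 \right)} - 1085 = \frac{2}{69} \left(-3\right) \left(1 + 69 \left(-3\right)\right) - 1085 = \frac{2}{69} \left(-3\right) \left(1 - 207\right) - 1085 = \frac{2}{69} \left(-3\right) \left(-206\right) - 1085 = \frac{412}{23} - 1085 = - \frac{24543}{23}$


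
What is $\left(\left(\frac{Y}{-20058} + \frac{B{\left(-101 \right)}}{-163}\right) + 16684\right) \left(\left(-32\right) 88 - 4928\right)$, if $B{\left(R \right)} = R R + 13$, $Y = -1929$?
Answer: $- \frac{70138714865824}{544909} \approx -1.2872 \cdot 10^{8}$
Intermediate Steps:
$B{\left(R \right)} = 13 + R^{2}$ ($B{\left(R \right)} = R^{2} + 13 = 13 + R^{2}$)
$\left(\left(\frac{Y}{-20058} + \frac{B{\left(-101 \right)}}{-163}\right) + 16684\right) \left(\left(-32\right) 88 - 4928\right) = \left(\left(- \frac{1929}{-20058} + \frac{13 + \left(-101\right)^{2}}{-163}\right) + 16684\right) \left(\left(-32\right) 88 - 4928\right) = \left(\left(\left(-1929\right) \left(- \frac{1}{20058}\right) + \left(13 + 10201\right) \left(- \frac{1}{163}\right)\right) + 16684\right) \left(-2816 - 4928\right) = \left(\left(\frac{643}{6686} + 10214 \left(- \frac{1}{163}\right)\right) + 16684\right) \left(-7744\right) = \left(\left(\frac{643}{6686} - \frac{10214}{163}\right) + 16684\right) \left(-7744\right) = \left(- \frac{68185995}{1089818} + 16684\right) \left(-7744\right) = \frac{18114337517}{1089818} \left(-7744\right) = - \frac{70138714865824}{544909}$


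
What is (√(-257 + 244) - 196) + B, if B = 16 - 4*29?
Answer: -296 + I*√13 ≈ -296.0 + 3.6056*I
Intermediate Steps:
B = -100 (B = 16 - 116 = -100)
(√(-257 + 244) - 196) + B = (√(-257 + 244) - 196) - 100 = (√(-13) - 196) - 100 = (I*√13 - 196) - 100 = (-196 + I*√13) - 100 = -296 + I*√13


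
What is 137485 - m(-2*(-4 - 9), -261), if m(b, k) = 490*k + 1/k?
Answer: 69262876/261 ≈ 2.6538e+5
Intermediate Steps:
m(b, k) = 1/k + 490*k
137485 - m(-2*(-4 - 9), -261) = 137485 - (1/(-261) + 490*(-261)) = 137485 - (-1/261 - 127890) = 137485 - 1*(-33379291/261) = 137485 + 33379291/261 = 69262876/261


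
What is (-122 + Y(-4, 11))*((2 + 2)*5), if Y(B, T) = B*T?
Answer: -3320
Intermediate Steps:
(-122 + Y(-4, 11))*((2 + 2)*5) = (-122 - 4*11)*((2 + 2)*5) = (-122 - 44)*(4*5) = -166*20 = -3320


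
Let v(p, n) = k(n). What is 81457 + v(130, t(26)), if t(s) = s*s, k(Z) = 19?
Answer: 81476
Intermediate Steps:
t(s) = s²
v(p, n) = 19
81457 + v(130, t(26)) = 81457 + 19 = 81476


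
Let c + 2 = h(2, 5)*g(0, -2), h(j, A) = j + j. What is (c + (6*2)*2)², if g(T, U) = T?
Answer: 484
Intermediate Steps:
h(j, A) = 2*j
c = -2 (c = -2 + (2*2)*0 = -2 + 4*0 = -2 + 0 = -2)
(c + (6*2)*2)² = (-2 + (6*2)*2)² = (-2 + 12*2)² = (-2 + 24)² = 22² = 484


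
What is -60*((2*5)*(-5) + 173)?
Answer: -7380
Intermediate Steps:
-60*((2*5)*(-5) + 173) = -60*(10*(-5) + 173) = -60*(-50 + 173) = -60*123 = -7380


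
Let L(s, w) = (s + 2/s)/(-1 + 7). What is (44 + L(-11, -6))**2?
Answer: 859329/484 ≈ 1775.5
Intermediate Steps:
L(s, w) = 1/(3*s) + s/6 (L(s, w) = (s + 2/s)/6 = (s + 2/s)*(1/6) = 1/(3*s) + s/6)
(44 + L(-11, -6))**2 = (44 + (1/6)*(2 + (-11)**2)/(-11))**2 = (44 + (1/6)*(-1/11)*(2 + 121))**2 = (44 + (1/6)*(-1/11)*123)**2 = (44 - 41/22)**2 = (927/22)**2 = 859329/484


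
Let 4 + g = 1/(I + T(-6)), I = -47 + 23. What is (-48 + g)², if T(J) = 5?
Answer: 978121/361 ≈ 2709.5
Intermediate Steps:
I = -24
g = -77/19 (g = -4 + 1/(-24 + 5) = -4 + 1/(-19) = -4 - 1/19 = -77/19 ≈ -4.0526)
(-48 + g)² = (-48 - 77/19)² = (-989/19)² = 978121/361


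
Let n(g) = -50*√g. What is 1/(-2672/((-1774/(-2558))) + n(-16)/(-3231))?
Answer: -1977809923022751/7620227373118191124 - 63551265975*I/15240454746236382248 ≈ -0.00025955 - 4.1699e-9*I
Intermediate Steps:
1/(-2672/((-1774/(-2558))) + n(-16)/(-3231)) = 1/(-2672/((-1774/(-2558))) - 200*I/(-3231)) = 1/(-2672/((-1774*(-1/2558))) - 200*I*(-1/3231)) = 1/(-2672/887/1279 - 200*I*(-1/3231)) = 1/(-2672*1279/887 + 200*I/3231) = 1/(-3417488/887 + 200*I/3231) = 8213365614609*(-3417488/887 - 200*I/3231)/121923637969891057984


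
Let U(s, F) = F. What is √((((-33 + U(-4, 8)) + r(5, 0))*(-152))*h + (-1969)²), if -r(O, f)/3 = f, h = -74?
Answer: 3*√399529 ≈ 1896.3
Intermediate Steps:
r(O, f) = -3*f
√((((-33 + U(-4, 8)) + r(5, 0))*(-152))*h + (-1969)²) = √((((-33 + 8) - 3*0)*(-152))*(-74) + (-1969)²) = √(((-25 + 0)*(-152))*(-74) + 3876961) = √(-25*(-152)*(-74) + 3876961) = √(3800*(-74) + 3876961) = √(-281200 + 3876961) = √3595761 = 3*√399529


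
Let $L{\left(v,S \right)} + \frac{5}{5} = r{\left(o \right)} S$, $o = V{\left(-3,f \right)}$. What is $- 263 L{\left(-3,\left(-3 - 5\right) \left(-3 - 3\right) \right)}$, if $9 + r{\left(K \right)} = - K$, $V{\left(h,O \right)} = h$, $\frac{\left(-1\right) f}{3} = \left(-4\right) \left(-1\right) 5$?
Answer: $76007$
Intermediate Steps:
$f = -60$ ($f = - 3 \left(-4\right) \left(-1\right) 5 = - 3 \cdot 4 \cdot 5 = \left(-3\right) 20 = -60$)
$o = -3$
$r{\left(K \right)} = -9 - K$
$L{\left(v,S \right)} = -1 - 6 S$ ($L{\left(v,S \right)} = -1 + \left(-9 - -3\right) S = -1 + \left(-9 + 3\right) S = -1 - 6 S$)
$- 263 L{\left(-3,\left(-3 - 5\right) \left(-3 - 3\right) \right)} = - 263 \left(-1 - 6 \left(-3 - 5\right) \left(-3 - 3\right)\right) = - 263 \left(-1 - 6 \left(\left(-8\right) \left(-6\right)\right)\right) = - 263 \left(-1 - 288\right) = \left(-263\right) \left(-289\right) = 76007$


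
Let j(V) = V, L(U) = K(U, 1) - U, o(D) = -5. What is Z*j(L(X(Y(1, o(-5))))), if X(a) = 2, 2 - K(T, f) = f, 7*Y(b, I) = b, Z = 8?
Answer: -8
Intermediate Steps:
Y(b, I) = b/7
K(T, f) = 2 - f
L(U) = 1 - U (L(U) = (2 - 1*1) - U = (2 - 1) - U = 1 - U)
Z*j(L(X(Y(1, o(-5))))) = 8*(1 - 1*2) = 8*(1 - 2) = 8*(-1) = -8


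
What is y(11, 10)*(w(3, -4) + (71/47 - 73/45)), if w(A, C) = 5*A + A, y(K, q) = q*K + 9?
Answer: 4502246/2115 ≈ 2128.7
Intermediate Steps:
y(K, q) = 9 + K*q (y(K, q) = K*q + 9 = 9 + K*q)
w(A, C) = 6*A
y(11, 10)*(w(3, -4) + (71/47 - 73/45)) = (9 + 11*10)*(6*3 + (71/47 - 73/45)) = (9 + 110)*(18 + (71*(1/47) - 73*1/45)) = 119*(18 + (71/47 - 73/45)) = 119*(18 - 236/2115) = 119*(37834/2115) = 4502246/2115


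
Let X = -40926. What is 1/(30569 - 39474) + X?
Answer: -364446031/8905 ≈ -40926.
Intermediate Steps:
1/(30569 - 39474) + X = 1/(30569 - 39474) - 40926 = 1/(-8905) - 40926 = -1/8905 - 40926 = -364446031/8905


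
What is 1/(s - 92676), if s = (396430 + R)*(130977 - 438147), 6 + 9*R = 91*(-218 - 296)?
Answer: -1/120174894376 ≈ -8.3212e-12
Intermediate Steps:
R = -46780/9 (R = -2/3 + (91*(-218 - 296))/9 = -2/3 + (91*(-514))/9 = -2/3 + (1/9)*(-46774) = -2/3 - 46774/9 = -46780/9 ≈ -5197.8)
s = -120174801700 (s = (396430 - 46780/9)*(130977 - 438147) = (3521090/9)*(-307170) = -120174801700)
1/(s - 92676) = 1/(-120174801700 - 92676) = 1/(-120174894376) = -1/120174894376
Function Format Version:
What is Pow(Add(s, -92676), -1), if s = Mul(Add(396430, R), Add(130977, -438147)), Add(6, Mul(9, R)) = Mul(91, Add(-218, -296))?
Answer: Rational(-1, 120174894376) ≈ -8.3212e-12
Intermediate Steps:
R = Rational(-46780, 9) (R = Add(Rational(-2, 3), Mul(Rational(1, 9), Mul(91, Add(-218, -296)))) = Add(Rational(-2, 3), Mul(Rational(1, 9), Mul(91, -514))) = Add(Rational(-2, 3), Mul(Rational(1, 9), -46774)) = Add(Rational(-2, 3), Rational(-46774, 9)) = Rational(-46780, 9) ≈ -5197.8)
s = -120174801700 (s = Mul(Add(396430, Rational(-46780, 9)), Add(130977, -438147)) = Mul(Rational(3521090, 9), -307170) = -120174801700)
Pow(Add(s, -92676), -1) = Pow(Add(-120174801700, -92676), -1) = Pow(-120174894376, -1) = Rational(-1, 120174894376)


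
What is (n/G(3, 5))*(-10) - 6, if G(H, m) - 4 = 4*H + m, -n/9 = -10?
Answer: -342/7 ≈ -48.857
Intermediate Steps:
n = 90 (n = -9*(-10) = 90)
G(H, m) = 4 + m + 4*H (G(H, m) = 4 + (4*H + m) = 4 + (m + 4*H) = 4 + m + 4*H)
(n/G(3, 5))*(-10) - 6 = (90/(4 + 5 + 4*3))*(-10) - 6 = (90/(4 + 5 + 12))*(-10) - 6 = (90/21)*(-10) - 6 = (90*(1/21))*(-10) - 6 = (30/7)*(-10) - 6 = -300/7 - 6 = -342/7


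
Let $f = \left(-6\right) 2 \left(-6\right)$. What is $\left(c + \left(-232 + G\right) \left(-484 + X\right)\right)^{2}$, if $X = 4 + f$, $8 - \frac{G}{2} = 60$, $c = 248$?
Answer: $18861176896$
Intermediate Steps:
$f = 72$ ($f = \left(-12\right) \left(-6\right) = 72$)
$G = -104$ ($G = 16 - 120 = -104$)
$X = 76$ ($X = 4 + 72 = 76$)
$\left(c + \left(-232 + G\right) \left(-484 + X\right)\right)^{2} = \left(248 + \left(-232 - 104\right) \left(-484 + 76\right)\right)^{2} = \left(248 - -137088\right)^{2} = \left(248 + 137088\right)^{2} = 137336^{2} = 18861176896$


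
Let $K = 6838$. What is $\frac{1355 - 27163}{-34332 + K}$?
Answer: $\frac{12904}{13747} \approx 0.93868$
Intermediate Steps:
$\frac{1355 - 27163}{-34332 + K} = \frac{1355 - 27163}{-34332 + 6838} = - \frac{25808}{-27494} = \left(-25808\right) \left(- \frac{1}{27494}\right) = \frac{12904}{13747}$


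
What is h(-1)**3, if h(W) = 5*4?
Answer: 8000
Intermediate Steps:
h(W) = 20
h(-1)**3 = 20**3 = 8000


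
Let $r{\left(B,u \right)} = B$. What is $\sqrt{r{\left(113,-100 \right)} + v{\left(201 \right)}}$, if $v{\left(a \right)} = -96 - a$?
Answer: $2 i \sqrt{46} \approx 13.565 i$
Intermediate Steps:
$\sqrt{r{\left(113,-100 \right)} + v{\left(201 \right)}} = \sqrt{113 - 297} = \sqrt{-184} = 2 i \sqrt{46}$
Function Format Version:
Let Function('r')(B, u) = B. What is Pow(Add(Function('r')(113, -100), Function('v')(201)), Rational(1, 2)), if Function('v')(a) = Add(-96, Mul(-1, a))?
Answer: Mul(2, I, Pow(46, Rational(1, 2))) ≈ Mul(13.565, I)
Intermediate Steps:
Pow(Add(Function('r')(113, -100), Function('v')(201)), Rational(1, 2)) = Pow(Add(113, Add(-96, Mul(-1, 201))), Rational(1, 2)) = Pow(Add(113, Add(-96, -201)), Rational(1, 2)) = Pow(Add(113, -297), Rational(1, 2)) = Pow(-184, Rational(1, 2)) = Mul(2, I, Pow(46, Rational(1, 2)))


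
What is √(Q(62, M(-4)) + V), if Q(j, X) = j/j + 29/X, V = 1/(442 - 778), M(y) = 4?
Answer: √58191/84 ≈ 2.8718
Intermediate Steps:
V = -1/336 (V = 1/(-336) = -1/336 ≈ -0.0029762)
Q(j, X) = 1 + 29/X
√(Q(62, M(-4)) + V) = √((29 + 4)/4 - 1/336) = √((¼)*33 - 1/336) = √(33/4 - 1/336) = √(2771/336) = √58191/84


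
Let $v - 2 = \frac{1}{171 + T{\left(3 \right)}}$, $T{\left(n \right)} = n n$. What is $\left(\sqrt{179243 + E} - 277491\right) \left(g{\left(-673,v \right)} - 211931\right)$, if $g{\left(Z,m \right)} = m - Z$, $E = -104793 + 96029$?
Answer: $\frac{3517298229263}{60} - \frac{38026079 \sqrt{170479}}{180} \approx 5.8534 \cdot 10^{10}$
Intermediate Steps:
$T{\left(n \right)} = n^{2}$
$E = -8764$
$v = \frac{361}{180}$ ($v = 2 + \frac{1}{171 + 3^{2}} = 2 + \frac{1}{171 + 9} = 2 + \frac{1}{180} = \frac{361}{180} \approx 2.0056$)
$\left(\sqrt{179243 + E} - 277491\right) \left(g{\left(-673,v \right)} - 211931\right) = \left(\sqrt{179243 - 8764} - 277491\right) \left(\left(\frac{361}{180} - -673\right) - 211931\right) = \left(\sqrt{170479} - 277491\right) \left(\left(\frac{361}{180} + 673\right) - 211931\right) = \left(-277491 + \sqrt{170479}\right) \left(\frac{121501}{180} - 211931\right) = \left(-277491 + \sqrt{170479}\right) \left(- \frac{38026079}{180}\right) = \frac{3517298229263}{60} - \frac{38026079 \sqrt{170479}}{180}$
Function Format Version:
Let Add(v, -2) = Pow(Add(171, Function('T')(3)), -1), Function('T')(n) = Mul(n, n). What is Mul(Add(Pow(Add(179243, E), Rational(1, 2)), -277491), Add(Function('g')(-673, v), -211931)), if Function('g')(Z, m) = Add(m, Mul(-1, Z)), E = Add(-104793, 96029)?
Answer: Add(Rational(3517298229263, 60), Mul(Rational(-38026079, 180), Pow(170479, Rational(1, 2)))) ≈ 5.8534e+10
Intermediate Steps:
Function('T')(n) = Pow(n, 2)
E = -8764
v = Rational(361, 180) (v = Add(2, Pow(Add(171, Pow(3, 2)), -1)) = Add(2, Pow(Add(171, 9), -1)) = Add(2, Pow(180, -1)) = Add(2, Rational(1, 180)) = Rational(361, 180) ≈ 2.0056)
Mul(Add(Pow(Add(179243, E), Rational(1, 2)), -277491), Add(Function('g')(-673, v), -211931)) = Mul(Add(Pow(Add(179243, -8764), Rational(1, 2)), -277491), Add(Add(Rational(361, 180), Mul(-1, -673)), -211931)) = Mul(Add(Pow(170479, Rational(1, 2)), -277491), Add(Add(Rational(361, 180), 673), -211931)) = Mul(Add(-277491, Pow(170479, Rational(1, 2))), Add(Rational(121501, 180), -211931)) = Mul(Add(-277491, Pow(170479, Rational(1, 2))), Rational(-38026079, 180)) = Add(Rational(3517298229263, 60), Mul(Rational(-38026079, 180), Pow(170479, Rational(1, 2))))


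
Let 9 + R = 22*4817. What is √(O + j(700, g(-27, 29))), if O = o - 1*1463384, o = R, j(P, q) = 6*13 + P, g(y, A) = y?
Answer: I*√1356641 ≈ 1164.8*I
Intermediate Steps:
R = 105965 (R = -9 + 22*4817 = -9 + 105974 = 105965)
j(P, q) = 78 + P
o = 105965
O = -1357419 (O = 105965 - 1*1463384 = 105965 - 1463384 = -1357419)
√(O + j(700, g(-27, 29))) = √(-1357419 + (78 + 700)) = √(-1357419 + 778) = √(-1356641) = I*√1356641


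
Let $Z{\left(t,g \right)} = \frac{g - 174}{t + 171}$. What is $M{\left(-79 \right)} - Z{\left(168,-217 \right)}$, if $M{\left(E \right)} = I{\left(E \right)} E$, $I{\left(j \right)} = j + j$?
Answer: $\frac{4231789}{339} \approx 12483.0$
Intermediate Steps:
$I{\left(j \right)} = 2 j$
$M{\left(E \right)} = 2 E^{2}$ ($M{\left(E \right)} = 2 E E = 2 E^{2}$)
$Z{\left(t,g \right)} = \frac{-174 + g}{171 + t}$
$M{\left(-79 \right)} - Z{\left(168,-217 \right)} = 2 \left(-79\right)^{2} - \frac{-174 - 217}{171 + 168} = 2 \cdot 6241 - \frac{1}{339} \left(-391\right) = 12482 - \frac{1}{339} \left(-391\right) = 12482 - - \frac{391}{339} = 12482 + \frac{391}{339} = \frac{4231789}{339}$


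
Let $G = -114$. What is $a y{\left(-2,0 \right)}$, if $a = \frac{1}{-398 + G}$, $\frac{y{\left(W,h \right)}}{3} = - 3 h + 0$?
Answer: $0$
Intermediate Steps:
$y{\left(W,h \right)} = - 9 h$ ($y{\left(W,h \right)} = 3 \left(- 3 h + 0\right) = 3 \left(- 3 h\right) = - 9 h$)
$a = - \frac{1}{512}$ ($a = \frac{1}{-398 - 114} = \frac{1}{-512} = - \frac{1}{512} \approx -0.0019531$)
$a y{\left(-2,0 \right)} = - \frac{\left(-9\right) 0}{512} = \left(- \frac{1}{512}\right) 0 = 0$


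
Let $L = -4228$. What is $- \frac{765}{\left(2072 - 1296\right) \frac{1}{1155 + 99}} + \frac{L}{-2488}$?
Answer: $- \frac{148967647}{120668} \approx -1234.5$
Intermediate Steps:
$- \frac{765}{\left(2072 - 1296\right) \frac{1}{1155 + 99}} + \frac{L}{-2488} = - \frac{765}{\left(2072 - 1296\right) \frac{1}{1155 + 99}} - \frac{4228}{-2488} = - \frac{765}{776 \cdot \frac{1}{1254}} - - \frac{1057}{622} = - \frac{765}{776 \cdot \frac{1}{1254}} + \frac{1057}{622} = - \frac{765}{\frac{388}{627}} + \frac{1057}{622} = \left(-765\right) \frac{627}{388} + \frac{1057}{622} = - \frac{479655}{388} + \frac{1057}{622} = - \frac{148967647}{120668}$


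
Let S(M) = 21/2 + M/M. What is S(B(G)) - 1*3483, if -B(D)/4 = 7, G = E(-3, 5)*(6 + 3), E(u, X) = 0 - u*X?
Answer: -6943/2 ≈ -3471.5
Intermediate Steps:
E(u, X) = -X*u (E(u, X) = 0 - X*u = -X*u)
G = 135 (G = (-1*5*(-3))*(6 + 3) = 15*9 = 135)
B(D) = -28 (B(D) = -4*7 = -28)
S(M) = 23/2 (S(M) = 21*(1/2) + 1 = 21/2 + 1 = 23/2)
S(B(G)) - 1*3483 = 23/2 - 1*3483 = 23/2 - 3483 = -6943/2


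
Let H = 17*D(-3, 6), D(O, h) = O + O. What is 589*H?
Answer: -60078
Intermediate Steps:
D(O, h) = 2*O
H = -102 (H = 17*(2*(-3)) = 17*(-6) = -102)
589*H = 589*(-102) = -60078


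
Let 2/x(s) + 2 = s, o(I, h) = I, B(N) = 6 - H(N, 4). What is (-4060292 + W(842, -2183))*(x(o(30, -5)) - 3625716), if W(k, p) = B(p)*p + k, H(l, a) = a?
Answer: 103139696813884/7 ≈ 1.4734e+13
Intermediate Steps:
B(N) = 2 (B(N) = 6 - 1*4 = 6 - 4 = 2)
x(s) = 2/(-2 + s)
W(k, p) = k + 2*p (W(k, p) = 2*p + k = k + 2*p)
(-4060292 + W(842, -2183))*(x(o(30, -5)) - 3625716) = (-4060292 + (842 + 2*(-2183)))*(2/(-2 + 30) - 3625716) = (-4060292 + (842 - 4366))*(2/28 - 3625716) = (-4060292 - 3524)*(2*(1/28) - 3625716) = -4063816*(1/14 - 3625716) = -4063816*(-50760023/14) = 103139696813884/7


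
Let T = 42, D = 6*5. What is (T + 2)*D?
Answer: 1320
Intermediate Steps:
D = 30
(T + 2)*D = (42 + 2)*30 = 44*30 = 1320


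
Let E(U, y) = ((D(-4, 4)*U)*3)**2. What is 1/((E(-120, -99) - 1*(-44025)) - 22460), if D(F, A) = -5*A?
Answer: 1/51861565 ≈ 1.9282e-8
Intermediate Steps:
E(U, y) = 3600*U**2 (E(U, y) = (((-5*4)*U)*3)**2 = (-20*U*3)**2 = (-60*U)**2 = 3600*U**2)
1/((E(-120, -99) - 1*(-44025)) - 22460) = 1/((3600*(-120)**2 - 1*(-44025)) - 22460) = 1/((3600*14400 + 44025) - 22460) = 1/((51840000 + 44025) - 22460) = 1/(51884025 - 22460) = 1/51861565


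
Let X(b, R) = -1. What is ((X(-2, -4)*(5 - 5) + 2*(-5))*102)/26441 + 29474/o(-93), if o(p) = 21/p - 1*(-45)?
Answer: 12078783647/18350054 ≈ 658.24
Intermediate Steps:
o(p) = 45 + 21/p (o(p) = 21/p + 45 = 45 + 21/p)
((X(-2, -4)*(5 - 5) + 2*(-5))*102)/26441 + 29474/o(-93) = ((-(5 - 5) + 2*(-5))*102)/26441 + 29474/(45 + 21/(-93)) = ((-1*0 - 10)*102)*(1/26441) + 29474/(45 + 21*(-1/93)) = ((0 - 10)*102)*(1/26441) + 29474/(45 - 7/31) = -10*102*(1/26441) + 29474/(1388/31) = -1020*1/26441 + 29474*(31/1388) = -1020/26441 + 456847/694 = 12078783647/18350054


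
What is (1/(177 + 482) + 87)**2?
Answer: 3287187556/434281 ≈ 7569.3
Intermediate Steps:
(1/(177 + 482) + 87)**2 = (1/659 + 87)**2 = (57334/659)**2 = 3287187556/434281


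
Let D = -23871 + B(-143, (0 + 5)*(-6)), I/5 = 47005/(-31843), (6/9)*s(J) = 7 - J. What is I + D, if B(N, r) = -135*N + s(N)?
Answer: -19780784/4549 ≈ -4348.4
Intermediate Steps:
s(J) = 21/2 - 3*J/2 (s(J) = 3*(7 - J)/2 = 21/2 - 3*J/2)
I = -33575/4549 (I = 5*(47005/(-31843)) = 5*(47005*(-1/31843)) = 5*(-6715/4549) = -33575/4549 ≈ -7.3807)
B(N, r) = 21/2 - 273*N/2 (B(N, r) = -135*N + (21/2 - 3*N/2) = 21/2 - 273*N/2)
D = -4341 (D = -23871 + (21/2 - 273/2*(-143)) = -23871 + (21/2 + 39039/2) = -23871 + 19530 = -4341)
I + D = -33575/4549 - 4341 = -19780784/4549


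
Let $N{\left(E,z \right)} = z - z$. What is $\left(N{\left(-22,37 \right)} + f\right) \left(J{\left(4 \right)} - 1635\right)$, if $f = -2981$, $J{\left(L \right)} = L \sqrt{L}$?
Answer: $4850087$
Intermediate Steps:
$J{\left(L \right)} = L^{\frac{3}{2}}$
$N{\left(E,z \right)} = 0$
$\left(N{\left(-22,37 \right)} + f\right) \left(J{\left(4 \right)} - 1635\right) = \left(0 - 2981\right) \left(4^{\frac{3}{2}} - 1635\right) = - 2981 \left(8 - 1635\right) = \left(-2981\right) \left(-1627\right) = 4850087$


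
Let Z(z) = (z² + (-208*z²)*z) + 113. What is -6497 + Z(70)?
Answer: -71345484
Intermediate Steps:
Z(z) = 113 + z² - 208*z³ (Z(z) = (z² - 208*z³) + 113 = 113 + z² - 208*z³)
-6497 + Z(70) = -6497 + (113 + 70² - 208*70³) = -6497 + (113 + 4900 - 208*343000) = -6497 + (113 + 4900 - 71344000) = -6497 - 71338987 = -71345484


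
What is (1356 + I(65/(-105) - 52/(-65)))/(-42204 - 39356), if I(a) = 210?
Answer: -783/40780 ≈ -0.019201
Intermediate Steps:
(1356 + I(65/(-105) - 52/(-65)))/(-42204 - 39356) = (1356 + 210)/(-42204 - 39356) = 1566/(-81560) = 1566*(-1/81560) = -783/40780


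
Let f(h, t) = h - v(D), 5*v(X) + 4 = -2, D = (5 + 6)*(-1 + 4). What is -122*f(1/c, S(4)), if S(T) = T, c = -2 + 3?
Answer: -1342/5 ≈ -268.40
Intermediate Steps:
c = 1
D = 33 (D = 11*3 = 33)
v(X) = -6/5 (v(X) = -⅘ + (⅕)*(-2) = -⅘ - ⅖ = -6/5)
f(h, t) = 6/5 + h (f(h, t) = h - 1*(-6/5) = h + 6/5 = 6/5 + h)
-122*f(1/c, S(4)) = -122*(6/5 + 1/1) = -122*(6/5 + 1) = -122*11/5 = -1342/5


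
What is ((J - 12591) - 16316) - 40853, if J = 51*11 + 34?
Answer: -69165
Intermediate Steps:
J = 595 (J = 561 + 34 = 595)
((J - 12591) - 16316) - 40853 = ((595 - 12591) - 16316) - 40853 = (-11996 - 16316) - 40853 = -28312 - 40853 = -69165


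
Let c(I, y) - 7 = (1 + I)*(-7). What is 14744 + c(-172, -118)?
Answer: 15948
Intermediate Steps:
c(I, y) = -7*I (c(I, y) = 7 + (1 + I)*(-7) = 7 + (-7 - 7*I) = -7*I)
14744 + c(-172, -118) = 14744 - 7*(-172) = 14744 + 1204 = 15948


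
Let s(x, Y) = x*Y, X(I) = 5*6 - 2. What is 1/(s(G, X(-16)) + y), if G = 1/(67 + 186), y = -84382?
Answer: -253/21348618 ≈ -1.1851e-5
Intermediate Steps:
G = 1/253 ≈ 0.0039526
X(I) = 28 (X(I) = 30 - 2 = 28)
s(x, Y) = Y*x
1/(s(G, X(-16)) + y) = 1/(28*(1/253) - 84382) = 1/(28/253 - 84382) = 1/(-21348618/253) = -253/21348618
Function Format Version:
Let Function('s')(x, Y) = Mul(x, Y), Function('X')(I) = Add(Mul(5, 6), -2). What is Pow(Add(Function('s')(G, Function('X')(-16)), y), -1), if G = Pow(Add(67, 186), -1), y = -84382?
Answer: Rational(-253, 21348618) ≈ -1.1851e-5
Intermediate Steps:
G = Rational(1, 253) (G = Pow(253, -1) = Rational(1, 253) ≈ 0.0039526)
Function('X')(I) = 28 (Function('X')(I) = Add(30, -2) = 28)
Function('s')(x, Y) = Mul(Y, x)
Pow(Add(Function('s')(G, Function('X')(-16)), y), -1) = Pow(Add(Mul(28, Rational(1, 253)), -84382), -1) = Pow(Add(Rational(28, 253), -84382), -1) = Pow(Rational(-21348618, 253), -1) = Rational(-253, 21348618)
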